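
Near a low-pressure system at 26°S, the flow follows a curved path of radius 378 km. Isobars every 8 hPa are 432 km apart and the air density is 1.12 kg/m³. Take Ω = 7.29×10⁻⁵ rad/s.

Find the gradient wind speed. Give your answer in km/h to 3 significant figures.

Coriolis parameter at 26°S:
f = 2Ω sin φ = 2 × 7.29×10⁻⁵ × sin 26° = 6.39×10⁻⁵ s⁻¹
Pressure gradient: |∂P/∂n| = 800 Pa / 432000 m = 1.85×10⁻³ Pa/m
Geostrophic speed: V_g = |∂P/∂n|/(fρ) = 1.85×10⁻³/(6.39×10⁻⁵ × 1.12) = 25.9 m/s
Around a low, centrifugal force acts outward with Coriolis, so pressure-gradient force balances both:
(1/ρ)|∂P/∂n| = fV + V²/R  →  V² + fR·V − fR·V_g = 0
With fR = 6.39×10⁻⁵ × 378×10³ m = 24.2 m/s:
V = [−fR + √((fR)² + 4 fR V_g)]/2 = [−24.2 + √(24.2² + 4×24.2×25.9)]/2 = 15.7 m/s
Subgeostrophic (V < V_g = 25.9 m/s), as expected around a low.
Converting: 15.7 m/s × 3.6 = 56.5 km/h

56.5 km/h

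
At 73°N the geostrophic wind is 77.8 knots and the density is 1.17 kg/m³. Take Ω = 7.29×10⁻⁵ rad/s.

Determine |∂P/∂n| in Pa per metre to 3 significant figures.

Coriolis parameter at 73°N:
f = 2Ω sin φ = 2 × 7.29×10⁻⁵ × sin 73° = 1.39×10⁻⁴ s⁻¹
Wind speed in SI: 77.8 knots = 40.0 m/s
Geostrophic balance rearranged: |∂P/∂n| = f ρ V_g
|∂P/∂n| = 1.39×10⁻⁴ × 1.17 × 40.0 = 6.53×10⁻³ Pa/m

6.53×10⁻³ Pa/m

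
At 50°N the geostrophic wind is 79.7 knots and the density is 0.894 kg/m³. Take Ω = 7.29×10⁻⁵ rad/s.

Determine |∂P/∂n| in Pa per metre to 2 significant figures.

Coriolis parameter at 50°N:
f = 2Ω sin φ = 2 × 7.29×10⁻⁵ × sin 50° = 1.12×10⁻⁴ s⁻¹
Wind speed in SI: 79.7 knots = 41.0 m/s
Geostrophic balance rearranged: |∂P/∂n| = f ρ V_g
|∂P/∂n| = 1.12×10⁻⁴ × 0.894 × 41.0 = 4.09×10⁻³ Pa/m

4.1×10⁻³ Pa/m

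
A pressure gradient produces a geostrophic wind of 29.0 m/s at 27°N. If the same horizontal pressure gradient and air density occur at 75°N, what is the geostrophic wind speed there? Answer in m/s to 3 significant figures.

13.6 m/s

With the same pressure gradient and density, V_g ∝ 1/f ∝ 1/sin φ.
V₂ = V₁ · sin φ₁ / sin φ₂ = 29.0 × sin 27° / sin 75°
V₂ = 29.0 × 0.4540/0.9659 = 13.6 m/s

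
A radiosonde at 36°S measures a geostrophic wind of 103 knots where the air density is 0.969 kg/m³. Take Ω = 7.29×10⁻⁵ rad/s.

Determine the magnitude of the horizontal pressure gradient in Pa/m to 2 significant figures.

Coriolis parameter at 36°S:
f = 2Ω sin φ = 2 × 7.29×10⁻⁵ × sin 36° = 8.57×10⁻⁵ s⁻¹
Wind speed in SI: 103 knots = 53.0 m/s
Geostrophic balance rearranged: |∂P/∂n| = f ρ V_g
|∂P/∂n| = 8.57×10⁻⁵ × 0.969 × 53.0 = 4.40×10⁻³ Pa/m

4.4×10⁻³ Pa/m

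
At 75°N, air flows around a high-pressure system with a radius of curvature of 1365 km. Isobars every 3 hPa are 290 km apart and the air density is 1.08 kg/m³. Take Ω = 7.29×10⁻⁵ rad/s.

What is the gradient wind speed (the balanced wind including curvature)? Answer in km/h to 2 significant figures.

25 km/h

Coriolis parameter at 75°N:
f = 2Ω sin φ = 2 × 7.29×10⁻⁵ × sin 75° = 1.41×10⁻⁴ s⁻¹
Pressure gradient: |∂P/∂n| = 300 Pa / 290000 m = 1.03×10⁻³ Pa/m
Geostrophic speed: V_g = |∂P/∂n|/(fρ) = 1.03×10⁻³/(1.41×10⁻⁴ × 1.08) = 6.80 m/s
Around a high, pressure-gradient force acts outward with centrifugal, so Coriolis balances both:
fV = (1/ρ)|∂P/∂n| + V²/R  →  V² − fR·V + fR·V_g = 0
With fR = 1.41×10⁻⁴ × 1365×10³ m = 192 m/s:
V = [fR − √((fR)² − 4 fR V_g)]/2 = [192 − √(192² − 4×192×6.8)]/2 = 7.06 m/s
Supergeostrophic (V > V_g = 6.8 m/s), as expected around a high.
Converting: 7.06 m/s × 3.6 = 25 km/h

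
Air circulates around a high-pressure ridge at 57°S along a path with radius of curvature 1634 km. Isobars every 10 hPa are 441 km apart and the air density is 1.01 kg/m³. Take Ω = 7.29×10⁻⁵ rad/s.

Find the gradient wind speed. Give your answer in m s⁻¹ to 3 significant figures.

20.5 m s⁻¹

Coriolis parameter at 57°S:
f = 2Ω sin φ = 2 × 7.29×10⁻⁵ × sin 57° = 1.22×10⁻⁴ s⁻¹
Pressure gradient: |∂P/∂n| = 1000 Pa / 441000 m = 2.27×10⁻³ Pa/m
Geostrophic speed: V_g = |∂P/∂n|/(fρ) = 2.27×10⁻³/(1.22×10⁻⁴ × 1.01) = 18.4 m/s
Around a high, pressure-gradient force acts outward with centrifugal, so Coriolis balances both:
fV = (1/ρ)|∂P/∂n| + V²/R  →  V² − fR·V + fR·V_g = 0
With fR = 1.22×10⁻⁴ × 1634×10³ m = 200 m/s:
V = [fR − √((fR)² − 4 fR V_g)]/2 = [200 − √(200² − 4×200×18.4)]/2 = 20.5 m/s
Supergeostrophic (V > V_g = 18.4 m/s), as expected around a high.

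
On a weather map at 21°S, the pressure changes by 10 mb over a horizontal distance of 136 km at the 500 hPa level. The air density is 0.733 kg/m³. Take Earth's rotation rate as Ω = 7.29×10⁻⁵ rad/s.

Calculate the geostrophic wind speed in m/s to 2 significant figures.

Coriolis parameter at 21°S:
f = 2Ω sin φ = 2 × 7.29×10⁻⁵ × sin 21° = 5.23×10⁻⁵ s⁻¹
Pressure gradient: |∂P/∂n| = 1000 Pa / 136000 m = 7.35×10⁻³ Pa/m
Geostrophic balance (pressure-gradient force = Coriolis force):
V_g = (1/(fρ)) |∂P/∂n| = 7.35×10⁻³ / (5.23×10⁻⁵ × 0.733) = 192 m/s

190 m/s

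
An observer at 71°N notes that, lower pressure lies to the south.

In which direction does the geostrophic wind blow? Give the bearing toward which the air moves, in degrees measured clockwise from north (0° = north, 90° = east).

The pressure-gradient force points toward the south (bearing 180°).
Geostrophic balance: in the Northern Hemisphere the Coriolis force deflects motion to the right, so the geostrophic wind blows 90° to the right of the pressure-gradient force (low pressure on the left).
Rotating 180° by 90° clockwise gives 270° — the wind blows toward the west.

270°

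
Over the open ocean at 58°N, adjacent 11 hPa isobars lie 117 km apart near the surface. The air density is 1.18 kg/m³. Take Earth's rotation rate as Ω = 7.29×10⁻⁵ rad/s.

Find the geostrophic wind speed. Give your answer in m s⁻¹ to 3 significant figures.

Coriolis parameter at 58°N:
f = 2Ω sin φ = 2 × 7.29×10⁻⁵ × sin 58° = 1.24×10⁻⁴ s⁻¹
Pressure gradient: |∂P/∂n| = 1100 Pa / 117000 m = 9.40×10⁻³ Pa/m
Geostrophic balance (pressure-gradient force = Coriolis force):
V_g = (1/(fρ)) |∂P/∂n| = 9.40×10⁻³ / (1.24×10⁻⁴ × 1.18) = 64.4 m/s

64.4 m s⁻¹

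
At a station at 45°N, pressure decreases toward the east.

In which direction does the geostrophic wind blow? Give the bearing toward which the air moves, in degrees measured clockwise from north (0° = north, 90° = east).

The pressure-gradient force points toward the east (bearing 090°).
Geostrophic balance: in the Northern Hemisphere the Coriolis force deflects motion to the right, so the geostrophic wind blows 90° to the right of the pressure-gradient force (low pressure on the left).
Rotating 090° by 90° clockwise gives 180° — the wind blows toward the south.

180°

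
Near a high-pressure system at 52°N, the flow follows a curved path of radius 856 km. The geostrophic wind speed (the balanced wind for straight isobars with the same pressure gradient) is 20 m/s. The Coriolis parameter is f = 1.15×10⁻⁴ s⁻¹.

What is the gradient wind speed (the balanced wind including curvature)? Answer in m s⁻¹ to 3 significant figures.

Around a high, pressure-gradient force acts outward with centrifugal, so Coriolis balances both:
fV = (1/ρ)|∂P/∂n| + V²/R  →  V² − fR·V + fR·V_g = 0
With fR = 1.15×10⁻⁴ × 856×10³ m = 98.4 m/s:
V = [fR − √((fR)² − 4 fR V_g)]/2 = [98.4 − √(98.4² − 4×98.4×20)]/2 = 27.9 m/s
Supergeostrophic (V > V_g = 20 m/s), as expected around a high.

27.9 m s⁻¹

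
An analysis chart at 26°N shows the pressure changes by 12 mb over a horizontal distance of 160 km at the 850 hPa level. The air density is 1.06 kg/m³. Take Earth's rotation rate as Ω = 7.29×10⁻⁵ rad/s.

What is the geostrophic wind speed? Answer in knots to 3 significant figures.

215 knots

Coriolis parameter at 26°N:
f = 2Ω sin φ = 2 × 7.29×10⁻⁵ × sin 26° = 6.39×10⁻⁵ s⁻¹
Pressure gradient: |∂P/∂n| = 1200 Pa / 160000 m = 7.50×10⁻³ Pa/m
Geostrophic balance (pressure-gradient force = Coriolis force):
V_g = (1/(fρ)) |∂P/∂n| = 7.50×10⁻³ / (6.39×10⁻⁵ × 1.06) = 111 m/s
Converting: 111 m/s × 1.944 = 215 knots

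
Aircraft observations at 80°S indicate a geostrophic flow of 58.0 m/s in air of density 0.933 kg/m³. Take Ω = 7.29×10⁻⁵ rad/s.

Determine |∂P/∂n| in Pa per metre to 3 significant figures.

Coriolis parameter at 80°S:
f = 2Ω sin φ = 2 × 7.29×10⁻⁵ × sin 80° = 1.44×10⁻⁴ s⁻¹
Geostrophic balance rearranged: |∂P/∂n| = f ρ V_g
|∂P/∂n| = 1.44×10⁻⁴ × 0.933 × 58.0 = 7.77×10⁻³ Pa/m

7.77×10⁻³ Pa/m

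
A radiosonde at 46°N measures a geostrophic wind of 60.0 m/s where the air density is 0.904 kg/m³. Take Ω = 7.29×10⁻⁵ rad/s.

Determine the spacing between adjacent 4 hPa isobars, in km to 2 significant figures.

70 km

Coriolis parameter at 46°N:
f = 2Ω sin φ = 2 × 7.29×10⁻⁵ × sin 46° = 1.05×10⁻⁴ s⁻¹
Geostrophic balance rearranged: |∂P/∂n| = f ρ V_g
|∂P/∂n| = 1.05×10⁻⁴ × 0.904 × 60.0 = 5.69×10⁻³ Pa/m
Isobar spacing: Δn = ΔP/|∂P/∂n| = 400 Pa / 5.69×10⁻³ Pa/m = 70315 m ≈ 70 km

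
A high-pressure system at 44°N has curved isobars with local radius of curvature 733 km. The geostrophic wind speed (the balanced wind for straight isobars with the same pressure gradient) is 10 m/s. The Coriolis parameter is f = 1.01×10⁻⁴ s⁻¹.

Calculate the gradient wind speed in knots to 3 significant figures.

Around a high, pressure-gradient force acts outward with centrifugal, so Coriolis balances both:
fV = (1/ρ)|∂P/∂n| + V²/R  →  V² − fR·V + fR·V_g = 0
With fR = 1.01×10⁻⁴ × 733×10³ m = 74.0 m/s:
V = [fR − √((fR)² − 4 fR V_g)]/2 = [74.0 − √(74.0² − 4×74.0×10)]/2 = 11.9 m/s
Supergeostrophic (V > V_g = 10 m/s), as expected around a high.
Converting: 11.9 m/s × 1.944 = 23.2 knots

23.2 knots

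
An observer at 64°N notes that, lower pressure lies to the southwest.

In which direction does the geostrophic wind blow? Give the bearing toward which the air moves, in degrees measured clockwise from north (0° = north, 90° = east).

315°

The pressure-gradient force points toward the southwest (bearing 225°).
Geostrophic balance: in the Northern Hemisphere the Coriolis force deflects motion to the right, so the geostrophic wind blows 90° to the right of the pressure-gradient force (low pressure on the left).
Rotating 225° by 90° clockwise gives 315° — the wind blows toward the northwest.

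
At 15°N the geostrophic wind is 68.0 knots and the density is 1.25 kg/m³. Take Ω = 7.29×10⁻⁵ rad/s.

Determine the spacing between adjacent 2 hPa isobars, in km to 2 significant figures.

Coriolis parameter at 15°N:
f = 2Ω sin φ = 2 × 7.29×10⁻⁵ × sin 15° = 3.77×10⁻⁵ s⁻¹
Wind speed in SI: 68.0 knots = 35.0 m/s
Geostrophic balance rearranged: |∂P/∂n| = f ρ V_g
|∂P/∂n| = 3.77×10⁻⁵ × 1.25 × 35.0 = 1.65×10⁻³ Pa/m
Isobar spacing: Δn = ΔP/|∂P/∂n| = 200 Pa / 1.65×10⁻³ Pa/m = 121205 m ≈ 120 km

120 km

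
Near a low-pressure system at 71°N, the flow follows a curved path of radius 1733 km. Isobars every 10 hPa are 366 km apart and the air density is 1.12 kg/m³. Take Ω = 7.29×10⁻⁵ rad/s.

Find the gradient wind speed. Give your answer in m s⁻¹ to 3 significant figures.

Coriolis parameter at 71°N:
f = 2Ω sin φ = 2 × 7.29×10⁻⁵ × sin 71° = 1.38×10⁻⁴ s⁻¹
Pressure gradient: |∂P/∂n| = 1000 Pa / 366000 m = 2.73×10⁻³ Pa/m
Geostrophic speed: V_g = |∂P/∂n|/(fρ) = 2.73×10⁻³/(1.38×10⁻⁴ × 1.12) = 17.7 m/s
Around a low, centrifugal force acts outward with Coriolis, so pressure-gradient force balances both:
(1/ρ)|∂P/∂n| = fV + V²/R  →  V² + fR·V − fR·V_g = 0
With fR = 1.38×10⁻⁴ × 1733×10³ m = 239 m/s:
V = [−fR + √((fR)² + 4 fR V_g)]/2 = [−239 + √(239² + 4×239×17.7)]/2 = 16.5 m/s
Subgeostrophic (V < V_g = 17.7 m/s), as expected around a low.

16.5 m s⁻¹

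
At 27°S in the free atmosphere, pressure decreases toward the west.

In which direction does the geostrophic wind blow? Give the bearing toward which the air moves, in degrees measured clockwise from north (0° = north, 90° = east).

180°

The pressure-gradient force points toward the west (bearing 270°).
Geostrophic balance: in the Southern Hemisphere the Coriolis force deflects motion to the left, so the geostrophic wind blows 90° to the left of the pressure-gradient force (low pressure on the right).
Rotating 270° by 90° counterclockwise gives 180° — the wind blows toward the south.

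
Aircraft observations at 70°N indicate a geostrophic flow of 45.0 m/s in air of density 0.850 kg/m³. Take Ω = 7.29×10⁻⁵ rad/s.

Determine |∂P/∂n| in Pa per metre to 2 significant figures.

5.2×10⁻³ Pa/m

Coriolis parameter at 70°N:
f = 2Ω sin φ = 2 × 7.29×10⁻⁵ × sin 70° = 1.37×10⁻⁴ s⁻¹
Geostrophic balance rearranged: |∂P/∂n| = f ρ V_g
|∂P/∂n| = 1.37×10⁻⁴ × 0.850 × 45.0 = 5.24×10⁻³ Pa/m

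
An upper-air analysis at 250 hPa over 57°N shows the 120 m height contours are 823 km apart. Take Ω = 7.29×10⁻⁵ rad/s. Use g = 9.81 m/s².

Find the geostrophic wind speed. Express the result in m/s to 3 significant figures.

11.7 m/s

Coriolis parameter at 57°N:
f = 2Ω sin φ = 2 × 7.29×10⁻⁵ × sin 57° = 1.22×10⁻⁴ s⁻¹
Height gradient: |∂Z/∂n| = 120 m / 823000 m = 1.46×10⁻⁴
On a pressure surface, geostrophic balance gives V_g = (g/f)|∂Z/∂n|:
V_g = 9.81 × 1.46×10⁻⁴ / 1.22×10⁻⁴ = 11.7 m/s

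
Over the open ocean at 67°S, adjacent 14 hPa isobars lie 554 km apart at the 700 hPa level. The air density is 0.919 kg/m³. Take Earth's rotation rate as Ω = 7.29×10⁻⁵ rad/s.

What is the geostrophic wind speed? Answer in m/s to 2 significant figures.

20 m/s

Coriolis parameter at 67°S:
f = 2Ω sin φ = 2 × 7.29×10⁻⁵ × sin 67° = 1.34×10⁻⁴ s⁻¹
Pressure gradient: |∂P/∂n| = 1400 Pa / 554000 m = 2.53×10⁻³ Pa/m
Geostrophic balance (pressure-gradient force = Coriolis force):
V_g = (1/(fρ)) |∂P/∂n| = 2.53×10⁻³ / (1.34×10⁻⁴ × 0.919) = 20.5 m/s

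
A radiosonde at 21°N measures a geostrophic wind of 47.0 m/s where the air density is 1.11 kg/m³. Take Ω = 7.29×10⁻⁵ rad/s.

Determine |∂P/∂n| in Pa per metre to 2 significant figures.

Coriolis parameter at 21°N:
f = 2Ω sin φ = 2 × 7.29×10⁻⁵ × sin 21° = 5.23×10⁻⁵ s⁻¹
Geostrophic balance rearranged: |∂P/∂n| = f ρ V_g
|∂P/∂n| = 5.23×10⁻⁵ × 1.11 × 47.0 = 2.73×10⁻³ Pa/m

2.7×10⁻³ Pa/m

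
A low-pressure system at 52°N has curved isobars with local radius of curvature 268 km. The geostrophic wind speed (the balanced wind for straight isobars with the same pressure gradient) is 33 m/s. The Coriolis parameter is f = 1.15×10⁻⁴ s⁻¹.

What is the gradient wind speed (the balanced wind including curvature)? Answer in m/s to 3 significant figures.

Around a low, centrifugal force acts outward with Coriolis, so pressure-gradient force balances both:
(1/ρ)|∂P/∂n| = fV + V²/R  →  V² + fR·V − fR·V_g = 0
With fR = 1.15×10⁻⁴ × 268×10³ m = 30.8 m/s:
V = [−fR + √((fR)² + 4 fR V_g)]/2 = [−30.8 + √(30.8² + 4×30.8×33)]/2 = 20 m/s
Subgeostrophic (V < V_g = 33 m/s), as expected around a low.

20.0 m/s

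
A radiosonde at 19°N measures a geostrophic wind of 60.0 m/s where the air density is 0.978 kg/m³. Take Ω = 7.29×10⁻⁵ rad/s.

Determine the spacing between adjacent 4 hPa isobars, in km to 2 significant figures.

Coriolis parameter at 19°N:
f = 2Ω sin φ = 2 × 7.29×10⁻⁵ × sin 19° = 4.75×10⁻⁵ s⁻¹
Geostrophic balance rearranged: |∂P/∂n| = f ρ V_g
|∂P/∂n| = 4.75×10⁻⁵ × 0.978 × 60.0 = 2.79×10⁻³ Pa/m
Isobar spacing: Δn = ΔP/|∂P/∂n| = 400 Pa / 2.79×10⁻³ Pa/m = 143605 m ≈ 140 km

140 km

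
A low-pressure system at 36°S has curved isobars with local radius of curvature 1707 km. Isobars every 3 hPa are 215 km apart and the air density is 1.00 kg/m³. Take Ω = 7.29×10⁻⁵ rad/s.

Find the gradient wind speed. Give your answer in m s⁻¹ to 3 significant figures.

14.8 m s⁻¹

Coriolis parameter at 36°S:
f = 2Ω sin φ = 2 × 7.29×10⁻⁵ × sin 36° = 8.57×10⁻⁵ s⁻¹
Pressure gradient: |∂P/∂n| = 300 Pa / 215000 m = 1.40×10⁻³ Pa/m
Geostrophic speed: V_g = |∂P/∂n|/(fρ) = 1.40×10⁻³/(8.57×10⁻⁵ × 1.00) = 16.3 m/s
Around a low, centrifugal force acts outward with Coriolis, so pressure-gradient force balances both:
(1/ρ)|∂P/∂n| = fV + V²/R  →  V² + fR·V − fR·V_g = 0
With fR = 8.57×10⁻⁵ × 1707×10³ m = 146 m/s:
V = [−fR + √((fR)² + 4 fR V_g)]/2 = [−146 + √(146² + 4×146×16.3)]/2 = 14.8 m/s
Subgeostrophic (V < V_g = 16.3 m/s), as expected around a low.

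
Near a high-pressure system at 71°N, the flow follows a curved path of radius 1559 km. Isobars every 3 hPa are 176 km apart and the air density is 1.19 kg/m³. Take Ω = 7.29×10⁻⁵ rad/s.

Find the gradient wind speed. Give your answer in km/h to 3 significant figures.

39.4 km/h

Coriolis parameter at 71°N:
f = 2Ω sin φ = 2 × 7.29×10⁻⁵ × sin 71° = 1.38×10⁻⁴ s⁻¹
Pressure gradient: |∂P/∂n| = 300 Pa / 176000 m = 1.70×10⁻³ Pa/m
Geostrophic speed: V_g = |∂P/∂n|/(fρ) = 1.70×10⁻³/(1.38×10⁻⁴ × 1.19) = 10.4 m/s
Around a high, pressure-gradient force acts outward with centrifugal, so Coriolis balances both:
fV = (1/ρ)|∂P/∂n| + V²/R  →  V² − fR·V + fR·V_g = 0
With fR = 1.38×10⁻⁴ × 1559×10³ m = 215 m/s:
V = [fR − √((fR)² − 4 fR V_g)]/2 = [215 − √(215² − 4×215×10.4)]/2 = 10.9 m/s
Supergeostrophic (V > V_g = 10.4 m/s), as expected around a high.
Converting: 10.9 m/s × 3.6 = 39.4 km/h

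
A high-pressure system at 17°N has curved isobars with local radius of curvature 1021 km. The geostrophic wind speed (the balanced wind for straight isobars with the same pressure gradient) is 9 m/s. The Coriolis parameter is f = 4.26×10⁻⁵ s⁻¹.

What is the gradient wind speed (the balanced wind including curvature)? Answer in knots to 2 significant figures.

Around a high, pressure-gradient force acts outward with centrifugal, so Coriolis balances both:
fV = (1/ρ)|∂P/∂n| + V²/R  →  V² − fR·V + fR·V_g = 0
With fR = 4.26×10⁻⁵ × 1021×10³ m = 43.5 m/s:
V = [fR − √((fR)² − 4 fR V_g)]/2 = [43.5 − √(43.5² − 4×43.5×9)]/2 = 12.7 m/s
Supergeostrophic (V > V_g = 9 m/s), as expected around a high.
Converting: 12.7 m/s × 1.944 = 25 knots

25 knots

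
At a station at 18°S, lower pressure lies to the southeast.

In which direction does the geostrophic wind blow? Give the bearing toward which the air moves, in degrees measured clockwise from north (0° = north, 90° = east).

The pressure-gradient force points toward the southeast (bearing 135°).
Geostrophic balance: in the Southern Hemisphere the Coriolis force deflects motion to the left, so the geostrophic wind blows 90° to the left of the pressure-gradient force (low pressure on the right).
Rotating 135° by 90° counterclockwise gives 045° — the wind blows toward the northeast.

045°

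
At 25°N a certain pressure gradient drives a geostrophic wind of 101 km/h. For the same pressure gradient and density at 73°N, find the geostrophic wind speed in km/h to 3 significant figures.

With the same pressure gradient and density, V_g ∝ 1/f ∝ 1/sin φ.
V₂ = V₁ · sin φ₁ / sin φ₂ = 101 × sin 25° / sin 73°
V₂ = 101 × 0.4226/0.9563 = 44.6 km/h

44.6 km/h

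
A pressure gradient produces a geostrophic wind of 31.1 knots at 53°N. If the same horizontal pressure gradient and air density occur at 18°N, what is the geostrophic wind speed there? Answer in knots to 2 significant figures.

With the same pressure gradient and density, V_g ∝ 1/f ∝ 1/sin φ.
V₂ = V₁ · sin φ₁ / sin φ₂ = 31.1 × sin 53° / sin 18°
V₂ = 31.1 × 0.7986/0.3090 = 80 knots

80 knots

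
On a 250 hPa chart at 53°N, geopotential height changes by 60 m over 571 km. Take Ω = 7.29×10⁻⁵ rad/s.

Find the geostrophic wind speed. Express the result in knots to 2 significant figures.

Coriolis parameter at 53°N:
f = 2Ω sin φ = 2 × 7.29×10⁻⁵ × sin 53° = 1.16×10⁻⁴ s⁻¹
Height gradient: |∂Z/∂n| = 60 m / 571000 m = 1.05×10⁻⁴
On a pressure surface, geostrophic balance gives V_g = (g/f)|∂Z/∂n|:
V_g = 9.81 × 1.05×10⁻⁴ / 1.16×10⁻⁴ = 8.85 m/s
Converting: 8.85 m/s × 1.944 = 17 knots

17 knots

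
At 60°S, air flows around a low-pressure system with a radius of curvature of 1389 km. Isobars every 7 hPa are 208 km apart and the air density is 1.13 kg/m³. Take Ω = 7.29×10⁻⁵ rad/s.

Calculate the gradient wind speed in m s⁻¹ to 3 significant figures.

Coriolis parameter at 60°S:
f = 2Ω sin φ = 2 × 7.29×10⁻⁵ × sin 60° = 1.26×10⁻⁴ s⁻¹
Pressure gradient: |∂P/∂n| = 700 Pa / 208000 m = 3.37×10⁻³ Pa/m
Geostrophic speed: V_g = |∂P/∂n|/(fρ) = 3.37×10⁻³/(1.26×10⁻⁴ × 1.13) = 23.6 m/s
Around a low, centrifugal force acts outward with Coriolis, so pressure-gradient force balances both:
(1/ρ)|∂P/∂n| = fV + V²/R  →  V² + fR·V − fR·V_g = 0
With fR = 1.26×10⁻⁴ × 1389×10³ m = 175 m/s:
V = [−fR + √((fR)² + 4 fR V_g)]/2 = [−175 + √(175² + 4×175×23.6)]/2 = 21.1 m/s
Subgeostrophic (V < V_g = 23.6 m/s), as expected around a low.

21.1 m s⁻¹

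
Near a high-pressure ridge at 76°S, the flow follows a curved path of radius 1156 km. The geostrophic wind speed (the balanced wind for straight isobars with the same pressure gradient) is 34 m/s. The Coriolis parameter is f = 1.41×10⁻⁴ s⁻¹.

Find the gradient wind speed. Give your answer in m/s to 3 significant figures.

Around a high, pressure-gradient force acts outward with centrifugal, so Coriolis balances both:
fV = (1/ρ)|∂P/∂n| + V²/R  →  V² − fR·V + fR·V_g = 0
With fR = 1.41×10⁻⁴ × 1156×10³ m = 163 m/s:
V = [fR − √((fR)² − 4 fR V_g)]/2 = [163 − √(163² − 4×163×34)]/2 = 48.3 m/s
Supergeostrophic (V > V_g = 34 m/s), as expected around a high.

48.3 m/s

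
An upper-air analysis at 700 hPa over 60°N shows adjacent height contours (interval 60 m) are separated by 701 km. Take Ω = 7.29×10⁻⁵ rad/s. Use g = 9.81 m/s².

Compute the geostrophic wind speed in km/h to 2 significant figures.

Coriolis parameter at 60°N:
f = 2Ω sin φ = 2 × 7.29×10⁻⁵ × sin 60° = 1.26×10⁻⁴ s⁻¹
Height gradient: |∂Z/∂n| = 60 m / 701000 m = 8.56×10⁻⁵
On a pressure surface, geostrophic balance gives V_g = (g/f)|∂Z/∂n|:
V_g = 9.81 × 8.56×10⁻⁵ / 1.26×10⁻⁴ = 6.65 m/s
Converting: 6.65 m/s × 3.6 = 24 km/h

24 km/h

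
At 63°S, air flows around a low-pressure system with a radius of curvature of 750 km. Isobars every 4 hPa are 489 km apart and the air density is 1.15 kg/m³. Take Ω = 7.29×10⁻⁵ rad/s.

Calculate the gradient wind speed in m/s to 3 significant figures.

5.20 m/s

Coriolis parameter at 63°S:
f = 2Ω sin φ = 2 × 7.29×10⁻⁵ × sin 63° = 1.30×10⁻⁴ s⁻¹
Pressure gradient: |∂P/∂n| = 400 Pa / 489000 m = 8.18×10⁻⁴ Pa/m
Geostrophic speed: V_g = |∂P/∂n|/(fρ) = 8.18×10⁻⁴/(1.30×10⁻⁴ × 1.15) = 5.48 m/s
Around a low, centrifugal force acts outward with Coriolis, so pressure-gradient force balances both:
(1/ρ)|∂P/∂n| = fV + V²/R  →  V² + fR·V − fR·V_g = 0
With fR = 1.30×10⁻⁴ × 750×10³ m = 97.4 m/s:
V = [−fR + √((fR)² + 4 fR V_g)]/2 = [−97.4 + √(97.4² + 4×97.4×5.48)]/2 = 5.2 m/s
Subgeostrophic (V < V_g = 5.48 m/s), as expected around a low.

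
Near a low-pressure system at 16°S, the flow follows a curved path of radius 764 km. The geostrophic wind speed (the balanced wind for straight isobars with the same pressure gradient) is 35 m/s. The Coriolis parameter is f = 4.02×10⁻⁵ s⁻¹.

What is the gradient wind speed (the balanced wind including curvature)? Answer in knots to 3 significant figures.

Around a low, centrifugal force acts outward with Coriolis, so pressure-gradient force balances both:
(1/ρ)|∂P/∂n| = fV + V²/R  →  V² + fR·V − fR·V_g = 0
With fR = 4.02×10⁻⁵ × 764×10³ m = 30.7 m/s:
V = [−fR + √((fR)² + 4 fR V_g)]/2 = [−30.7 + √(30.7² + 4×30.7×35)]/2 = 20.8 m/s
Subgeostrophic (V < V_g = 35 m/s), as expected around a low.
Converting: 20.8 m/s × 1.944 = 40.5 knots

40.5 knots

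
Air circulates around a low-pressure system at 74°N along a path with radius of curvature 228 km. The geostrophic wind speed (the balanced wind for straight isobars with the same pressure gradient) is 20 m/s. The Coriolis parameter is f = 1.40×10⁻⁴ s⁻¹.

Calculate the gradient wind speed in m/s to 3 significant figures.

13.9 m/s

Around a low, centrifugal force acts outward with Coriolis, so pressure-gradient force balances both:
(1/ρ)|∂P/∂n| = fV + V²/R  →  V² + fR·V − fR·V_g = 0
With fR = 1.40×10⁻⁴ × 228×10³ m = 31.9 m/s:
V = [−fR + √((fR)² + 4 fR V_g)]/2 = [−31.9 + √(31.9² + 4×31.9×20)]/2 = 13.9 m/s
Subgeostrophic (V < V_g = 20 m/s), as expected around a low.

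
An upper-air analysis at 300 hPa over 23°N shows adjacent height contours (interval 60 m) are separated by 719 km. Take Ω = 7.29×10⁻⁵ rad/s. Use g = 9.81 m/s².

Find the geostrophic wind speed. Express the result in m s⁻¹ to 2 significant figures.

14 m s⁻¹

Coriolis parameter at 23°N:
f = 2Ω sin φ = 2 × 7.29×10⁻⁵ × sin 23° = 5.70×10⁻⁵ s⁻¹
Height gradient: |∂Z/∂n| = 60 m / 719000 m = 8.34×10⁻⁵
On a pressure surface, geostrophic balance gives V_g = (g/f)|∂Z/∂n|:
V_g = 9.81 × 8.34×10⁻⁵ / 5.70×10⁻⁵ = 14.4 m/s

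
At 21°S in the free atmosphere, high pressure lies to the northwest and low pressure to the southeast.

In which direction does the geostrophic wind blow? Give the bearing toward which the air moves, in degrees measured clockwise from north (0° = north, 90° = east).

The pressure-gradient force points toward the southeast (bearing 135°).
Geostrophic balance: in the Southern Hemisphere the Coriolis force deflects motion to the left, so the geostrophic wind blows 90° to the left of the pressure-gradient force (low pressure on the right).
Rotating 135° by 90° counterclockwise gives 045° — the wind blows toward the northeast.

045°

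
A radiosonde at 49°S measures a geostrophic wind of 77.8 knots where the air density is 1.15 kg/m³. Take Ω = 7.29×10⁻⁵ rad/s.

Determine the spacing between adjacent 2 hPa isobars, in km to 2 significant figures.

Coriolis parameter at 49°S:
f = 2Ω sin φ = 2 × 7.29×10⁻⁵ × sin 49° = 1.10×10⁻⁴ s⁻¹
Wind speed in SI: 77.8 knots = 40.0 m/s
Geostrophic balance rearranged: |∂P/∂n| = f ρ V_g
|∂P/∂n| = 1.10×10⁻⁴ × 1.15 × 40.0 = 5.06×10⁻³ Pa/m
Isobar spacing: Δn = ΔP/|∂P/∂n| = 200 Pa / 5.06×10⁻³ Pa/m = 39489 m ≈ 39 km

39 km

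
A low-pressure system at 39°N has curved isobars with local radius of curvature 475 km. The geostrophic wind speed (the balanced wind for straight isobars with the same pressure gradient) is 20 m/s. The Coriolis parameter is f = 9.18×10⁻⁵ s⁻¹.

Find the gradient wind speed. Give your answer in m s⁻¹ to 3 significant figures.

14.9 m s⁻¹

Around a low, centrifugal force acts outward with Coriolis, so pressure-gradient force balances both:
(1/ρ)|∂P/∂n| = fV + V²/R  →  V² + fR·V − fR·V_g = 0
With fR = 9.18×10⁻⁵ × 475×10³ m = 43.6 m/s:
V = [−fR + √((fR)² + 4 fR V_g)]/2 = [−43.6 + √(43.6² + 4×43.6×20)]/2 = 14.9 m/s
Subgeostrophic (V < V_g = 20 m/s), as expected around a low.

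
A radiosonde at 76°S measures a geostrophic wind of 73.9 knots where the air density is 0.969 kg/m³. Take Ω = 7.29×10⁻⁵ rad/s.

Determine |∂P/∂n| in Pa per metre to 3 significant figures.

5.21×10⁻³ Pa/m

Coriolis parameter at 76°S:
f = 2Ω sin φ = 2 × 7.29×10⁻⁵ × sin 76° = 1.41×10⁻⁴ s⁻¹
Wind speed in SI: 73.9 knots = 38.0 m/s
Geostrophic balance rearranged: |∂P/∂n| = f ρ V_g
|∂P/∂n| = 1.41×10⁻⁴ × 0.969 × 38.0 = 5.21×10⁻³ Pa/m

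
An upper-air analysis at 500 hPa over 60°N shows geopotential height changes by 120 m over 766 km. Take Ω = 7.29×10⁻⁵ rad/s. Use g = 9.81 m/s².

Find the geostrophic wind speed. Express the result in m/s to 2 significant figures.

12 m/s

Coriolis parameter at 60°N:
f = 2Ω sin φ = 2 × 7.29×10⁻⁵ × sin 60° = 1.26×10⁻⁴ s⁻¹
Height gradient: |∂Z/∂n| = 120 m / 766000 m = 1.57×10⁻⁴
On a pressure surface, geostrophic balance gives V_g = (g/f)|∂Z/∂n|:
V_g = 9.81 × 1.57×10⁻⁴ / 1.26×10⁻⁴ = 12.2 m/s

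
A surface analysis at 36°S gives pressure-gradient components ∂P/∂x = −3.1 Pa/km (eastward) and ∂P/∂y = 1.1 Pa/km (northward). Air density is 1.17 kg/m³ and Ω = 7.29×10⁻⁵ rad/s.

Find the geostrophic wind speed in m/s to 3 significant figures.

32.8 m/s

Coriolis parameter at 36°S:
f = 2Ω sin φ = 2 × 7.29×10⁻⁵ × sin 36° = 8.57×10⁻⁵ s⁻¹
In the Southern Hemisphere f is negative: f = −8.57×10⁻⁵ s⁻¹.
Component geostrophic relations (x east, y north):
u_g = −(1/(fρ)) ∂P/∂y,  v_g = (1/(fρ)) ∂P/∂x
u_g = −(1.1×10⁻³)/(−8.57×10⁻⁵ × 1.17) = 11.0 m/s;  v_g = (−3.1×10⁻³)/(−8.57×10⁻⁵ × 1.17) = 30.9 m/s
|V_g| = √(u_g² + v_g²) = 32.8 m/s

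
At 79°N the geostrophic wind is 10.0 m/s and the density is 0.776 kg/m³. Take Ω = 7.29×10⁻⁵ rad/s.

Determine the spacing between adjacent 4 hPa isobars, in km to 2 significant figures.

360 km

Coriolis parameter at 79°N:
f = 2Ω sin φ = 2 × 7.29×10⁻⁵ × sin 79° = 1.43×10⁻⁴ s⁻¹
Geostrophic balance rearranged: |∂P/∂n| = f ρ V_g
|∂P/∂n| = 1.43×10⁻⁴ × 0.776 × 10.0 = 1.11×10⁻³ Pa/m
Isobar spacing: Δn = ΔP/|∂P/∂n| = 400 Pa / 1.11×10⁻³ Pa/m = 360159 m ≈ 360 km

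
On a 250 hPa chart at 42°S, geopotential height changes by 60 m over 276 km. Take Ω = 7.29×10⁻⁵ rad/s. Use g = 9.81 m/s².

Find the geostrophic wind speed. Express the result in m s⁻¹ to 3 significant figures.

Coriolis parameter at 42°S:
f = 2Ω sin φ = 2 × 7.29×10⁻⁵ × sin 42° = 9.76×10⁻⁵ s⁻¹
Height gradient: |∂Z/∂n| = 60 m / 276000 m = 2.17×10⁻⁴
On a pressure surface, geostrophic balance gives V_g = (g/f)|∂Z/∂n|:
V_g = 9.81 × 2.17×10⁻⁴ / 9.76×10⁻⁵ = 21.9 m/s

21.9 m s⁻¹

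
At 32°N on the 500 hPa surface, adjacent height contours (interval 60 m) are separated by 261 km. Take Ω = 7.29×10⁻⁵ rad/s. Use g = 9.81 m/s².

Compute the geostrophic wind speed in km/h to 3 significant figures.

Coriolis parameter at 32°N:
f = 2Ω sin φ = 2 × 7.29×10⁻⁵ × sin 32° = 7.73×10⁻⁵ s⁻¹
Height gradient: |∂Z/∂n| = 60 m / 261000 m = 2.30×10⁻⁴
On a pressure surface, geostrophic balance gives V_g = (g/f)|∂Z/∂n|:
V_g = 9.81 × 2.30×10⁻⁴ / 7.73×10⁻⁵ = 29.2 m/s
Converting: 29.2 m/s × 3.6 = 105 km/h

105 km/h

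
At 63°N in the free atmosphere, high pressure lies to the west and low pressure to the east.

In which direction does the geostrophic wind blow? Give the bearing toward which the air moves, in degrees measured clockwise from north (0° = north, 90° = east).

180°

The pressure-gradient force points toward the east (bearing 090°).
Geostrophic balance: in the Northern Hemisphere the Coriolis force deflects motion to the right, so the geostrophic wind blows 90° to the right of the pressure-gradient force (low pressure on the left).
Rotating 090° by 90° clockwise gives 180° — the wind blows toward the south.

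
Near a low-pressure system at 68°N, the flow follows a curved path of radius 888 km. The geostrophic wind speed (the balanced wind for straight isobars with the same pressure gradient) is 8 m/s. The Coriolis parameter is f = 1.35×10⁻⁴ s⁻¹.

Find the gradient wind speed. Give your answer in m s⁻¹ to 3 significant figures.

7.53 m s⁻¹

Around a low, centrifugal force acts outward with Coriolis, so pressure-gradient force balances both:
(1/ρ)|∂P/∂n| = fV + V²/R  →  V² + fR·V − fR·V_g = 0
With fR = 1.35×10⁻⁴ × 888×10³ m = 120 m/s:
V = [−fR + √((fR)² + 4 fR V_g)]/2 = [−120 + √(120² + 4×120×8)]/2 = 7.53 m/s
Subgeostrophic (V < V_g = 8 m/s), as expected around a low.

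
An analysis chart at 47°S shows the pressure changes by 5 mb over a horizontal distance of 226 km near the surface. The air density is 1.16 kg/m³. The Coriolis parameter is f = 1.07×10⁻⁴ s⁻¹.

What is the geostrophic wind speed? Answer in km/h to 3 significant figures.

Pressure gradient: |∂P/∂n| = 500 Pa / 226000 m = 2.21×10⁻³ Pa/m
Geostrophic balance (pressure-gradient force = Coriolis force):
V_g = (1/(fρ)) |∂P/∂n| = 2.21×10⁻³ / (1.07×10⁻⁴ × 1.16) = 17.8 m/s
Converting: 17.8 m/s × 3.6 = 64.2 km/h

64.2 km/h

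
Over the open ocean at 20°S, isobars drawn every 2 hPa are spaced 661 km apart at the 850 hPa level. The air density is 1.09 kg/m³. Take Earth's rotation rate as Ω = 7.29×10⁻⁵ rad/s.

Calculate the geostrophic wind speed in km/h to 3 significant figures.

Coriolis parameter at 20°S:
f = 2Ω sin φ = 2 × 7.29×10⁻⁵ × sin 20° = 4.99×10⁻⁵ s⁻¹
Pressure gradient: |∂P/∂n| = 200 Pa / 661000 m = 3.03×10⁻⁴ Pa/m
Geostrophic balance (pressure-gradient force = Coriolis force):
V_g = (1/(fρ)) |∂P/∂n| = 3.03×10⁻⁴ / (4.99×10⁻⁵ × 1.09) = 5.57 m/s
Converting: 5.57 m/s × 3.6 = 20.0 km/h

20.0 km/h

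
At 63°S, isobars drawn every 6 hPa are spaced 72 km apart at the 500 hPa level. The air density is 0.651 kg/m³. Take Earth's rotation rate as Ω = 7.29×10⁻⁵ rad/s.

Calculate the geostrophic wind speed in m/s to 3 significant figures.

Coriolis parameter at 63°S:
f = 2Ω sin φ = 2 × 7.29×10⁻⁵ × sin 63° = 1.30×10⁻⁴ s⁻¹
Pressure gradient: |∂P/∂n| = 600 Pa / 72000 m = 8.33×10⁻³ Pa/m
Geostrophic balance (pressure-gradient force = Coriolis force):
V_g = (1/(fρ)) |∂P/∂n| = 8.33×10⁻³ / (1.30×10⁻⁴ × 0.651) = 98.5 m/s

98.5 m/s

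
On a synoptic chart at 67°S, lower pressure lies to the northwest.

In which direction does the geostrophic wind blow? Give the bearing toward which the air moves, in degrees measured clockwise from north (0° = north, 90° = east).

The pressure-gradient force points toward the northwest (bearing 315°).
Geostrophic balance: in the Southern Hemisphere the Coriolis force deflects motion to the left, so the geostrophic wind blows 90° to the left of the pressure-gradient force (low pressure on the right).
Rotating 315° by 90° counterclockwise gives 225° — the wind blows toward the southwest.

225°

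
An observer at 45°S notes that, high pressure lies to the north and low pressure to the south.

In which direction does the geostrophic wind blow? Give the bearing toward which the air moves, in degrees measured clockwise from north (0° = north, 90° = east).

090°

The pressure-gradient force points toward the south (bearing 180°).
Geostrophic balance: in the Southern Hemisphere the Coriolis force deflects motion to the left, so the geostrophic wind blows 90° to the left of the pressure-gradient force (low pressure on the right).
Rotating 180° by 90° counterclockwise gives 090° — the wind blows toward the east.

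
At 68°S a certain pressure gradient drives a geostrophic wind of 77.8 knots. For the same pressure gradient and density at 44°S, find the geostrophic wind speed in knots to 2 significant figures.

100 knots

With the same pressure gradient and density, V_g ∝ 1/f ∝ 1/sin φ.
V₂ = V₁ · sin φ₁ / sin φ₂ = 77.8 × sin 68° / sin 44°
V₂ = 77.8 × 0.9272/0.6947 = 100 knots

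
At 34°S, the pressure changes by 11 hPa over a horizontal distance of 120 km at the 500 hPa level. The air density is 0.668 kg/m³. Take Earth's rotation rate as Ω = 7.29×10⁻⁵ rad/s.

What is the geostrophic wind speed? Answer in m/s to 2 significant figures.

Coriolis parameter at 34°S:
f = 2Ω sin φ = 2 × 7.29×10⁻⁵ × sin 34° = 8.15×10⁻⁵ s⁻¹
Pressure gradient: |∂P/∂n| = 1100 Pa / 120000 m = 9.17×10⁻³ Pa/m
Geostrophic balance (pressure-gradient force = Coriolis force):
V_g = (1/(fρ)) |∂P/∂n| = 9.17×10⁻³ / (8.15×10⁻⁵ × 0.668) = 168 m/s

170 m/s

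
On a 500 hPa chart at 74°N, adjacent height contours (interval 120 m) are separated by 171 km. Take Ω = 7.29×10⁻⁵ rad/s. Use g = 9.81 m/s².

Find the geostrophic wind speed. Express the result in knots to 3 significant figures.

95.5 knots

Coriolis parameter at 74°N:
f = 2Ω sin φ = 2 × 7.29×10⁻⁵ × sin 74° = 1.40×10⁻⁴ s⁻¹
Height gradient: |∂Z/∂n| = 120 m / 171000 m = 7.02×10⁻⁴
On a pressure surface, geostrophic balance gives V_g = (g/f)|∂Z/∂n|:
V_g = 9.81 × 7.02×10⁻⁴ / 1.40×10⁻⁴ = 49.1 m/s
Converting: 49.1 m/s × 1.944 = 95.5 knots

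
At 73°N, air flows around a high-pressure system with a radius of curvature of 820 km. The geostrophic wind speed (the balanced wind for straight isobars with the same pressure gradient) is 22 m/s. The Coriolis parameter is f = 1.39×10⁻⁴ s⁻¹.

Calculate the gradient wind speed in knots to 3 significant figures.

Around a high, pressure-gradient force acts outward with centrifugal, so Coriolis balances both:
fV = (1/ρ)|∂P/∂n| + V²/R  →  V² − fR·V + fR·V_g = 0
With fR = 1.39×10⁻⁴ × 820×10³ m = 114 m/s:
V = [fR − √((fR)² − 4 fR V_g)]/2 = [114 − √(114² − 4×114×22)]/2 = 29.8 m/s
Supergeostrophic (V > V_g = 22 m/s), as expected around a high.
Converting: 29.8 m/s × 1.944 = 57.9 knots

57.9 knots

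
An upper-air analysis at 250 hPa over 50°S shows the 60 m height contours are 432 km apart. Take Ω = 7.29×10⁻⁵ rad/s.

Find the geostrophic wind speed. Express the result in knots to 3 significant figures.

Coriolis parameter at 50°S:
f = 2Ω sin φ = 2 × 7.29×10⁻⁵ × sin 50° = 1.12×10⁻⁴ s⁻¹
Height gradient: |∂Z/∂n| = 60 m / 432000 m = 1.39×10⁻⁴
On a pressure surface, geostrophic balance gives V_g = (g/f)|∂Z/∂n|:
V_g = 9.81 × 1.39×10⁻⁴ / 1.12×10⁻⁴ = 12.2 m/s
Converting: 12.2 m/s × 1.944 = 23.7 knots

23.7 knots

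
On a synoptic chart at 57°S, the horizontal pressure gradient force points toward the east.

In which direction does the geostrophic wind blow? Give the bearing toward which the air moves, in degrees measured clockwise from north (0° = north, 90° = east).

The pressure-gradient force points toward the east (bearing 090°).
Geostrophic balance: in the Southern Hemisphere the Coriolis force deflects motion to the left, so the geostrophic wind blows 90° to the left of the pressure-gradient force (low pressure on the right).
Rotating 090° by 90° counterclockwise gives 000° — the wind blows toward the north.

000°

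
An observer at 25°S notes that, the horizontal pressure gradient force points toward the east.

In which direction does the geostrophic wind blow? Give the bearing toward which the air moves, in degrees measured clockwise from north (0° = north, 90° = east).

000°

The pressure-gradient force points toward the east (bearing 090°).
Geostrophic balance: in the Southern Hemisphere the Coriolis force deflects motion to the left, so the geostrophic wind blows 90° to the left of the pressure-gradient force (low pressure on the right).
Rotating 090° by 90° counterclockwise gives 000° — the wind blows toward the north.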